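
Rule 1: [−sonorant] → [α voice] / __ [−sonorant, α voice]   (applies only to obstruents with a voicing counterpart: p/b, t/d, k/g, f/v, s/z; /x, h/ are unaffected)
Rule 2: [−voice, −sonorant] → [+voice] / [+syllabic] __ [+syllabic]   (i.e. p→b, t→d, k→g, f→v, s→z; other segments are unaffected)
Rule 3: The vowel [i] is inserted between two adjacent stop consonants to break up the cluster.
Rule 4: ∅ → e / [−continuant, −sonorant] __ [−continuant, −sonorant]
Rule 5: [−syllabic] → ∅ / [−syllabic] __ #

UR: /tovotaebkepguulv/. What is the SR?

tovodaepikebiguul

Rule 1 (regressive voicing assimilation): /b/ precedes the voiceless obstruent /k/, so it devoices to [p] by assimilation. /p/ precedes the voiced obstruent /g/, so it voices to [b] by assimilation. /tovotaebkepguulv/ → tovotaepkebguulv.
Rule 2 (intervocalic voicing): /t/ is a voiceless obstruent between vowels /o/ and /a/, so it voices to [d]. /tovotaepkebguulv/ → tovodaepkebguulv.
Rule 3 (stop-cluster i-epenthesis): /p/ and /k/ form a stop–stop cluster, so [i] is inserted between them. /b/ and /g/ form a stop–stop cluster, so [i] is inserted between them. /tovodaepkebguulv/ → tovodaepikebiguulv.
Rule 4 (stop-cluster e-epenthesis): no segment meets the environment; /tovodaepikebiguulv/ is unchanged.
Rule 5 (final cluster simplification): /v/ is the second consonant of a word-final cluster /lv/, so it deletes. /tovodaepikebiguulv/ → tovodaepikebiguul.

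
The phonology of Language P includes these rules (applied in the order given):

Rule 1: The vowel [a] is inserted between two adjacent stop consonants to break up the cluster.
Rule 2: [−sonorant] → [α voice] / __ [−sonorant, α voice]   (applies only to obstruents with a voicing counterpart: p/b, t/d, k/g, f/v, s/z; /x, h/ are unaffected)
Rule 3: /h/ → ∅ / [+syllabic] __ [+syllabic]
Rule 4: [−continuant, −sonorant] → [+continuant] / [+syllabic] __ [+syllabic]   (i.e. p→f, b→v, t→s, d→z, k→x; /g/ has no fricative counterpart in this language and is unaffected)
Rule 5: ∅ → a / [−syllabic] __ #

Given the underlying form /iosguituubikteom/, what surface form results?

iozguisuuvixaseoma

Rule 1 (stop-cluster a-epenthesis): /k/ and /t/ form a stop–stop cluster, so [a] is inserted between them. /iosguituubikteom/ → iosguituubikateom.
Rule 2 (regressive voicing assimilation): /s/ precedes the voiced obstruent /g/, so it voices to [z] by assimilation. /iosguituubikateom/ → iozguituubikateom.
Rule 3 (intervocalic h-deletion): no segment meets the environment; /iozguituubikateom/ is unchanged.
Rule 4 (intervocalic spirantization): /t/ is a stop between vowels /i/ and /u/, so it spirantizes to the fricative [s]. /b/ is a stop between vowels /u/ and /i/, so it spirantizes to the fricative [v]. /k/ is a stop between vowels /i/ and /a/, so it spirantizes to the fricative [x]. /t/ is a stop between vowels /a/ and /e/, so it spirantizes to the fricative [s]. /iozguituubikateom/ → iozguisuuvixaseom.
Rule 5 (final a-epenthesis): the form ends in the consonant /m/, so [a] is inserted word-finally. /iozguisuuvixaseom/ → iozguisuuvixaseoma.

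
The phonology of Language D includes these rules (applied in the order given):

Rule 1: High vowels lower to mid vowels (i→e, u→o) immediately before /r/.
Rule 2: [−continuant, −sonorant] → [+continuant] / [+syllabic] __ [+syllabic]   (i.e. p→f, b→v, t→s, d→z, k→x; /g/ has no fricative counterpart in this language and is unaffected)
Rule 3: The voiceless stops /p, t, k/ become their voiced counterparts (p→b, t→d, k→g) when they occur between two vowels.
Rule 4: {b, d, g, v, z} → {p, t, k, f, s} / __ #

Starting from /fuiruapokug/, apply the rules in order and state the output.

Rule 1 (pre-rhotic lowering): /i/ is a high vowel immediately before /r/, so it lowers to [e]. /fuiruapokug/ → fueruapokug.
Rule 2 (intervocalic spirantization): /p/ is a stop between vowels /a/ and /o/, so it spirantizes to the fricative [f]. /k/ is a stop between vowels /o/ and /u/, so it spirantizes to the fricative [x]. /fueruapokug/ → fueruafoxug.
Rule 3 (intervocalic voicing): no segment meets the environment; /fueruafoxug/ is unchanged.
Rule 4 (final devoicing): /g/ is a voiced obstruent in word-final position, so it devoices to [k]. /fueruafoxug/ → fueruafoxuk.

fueruafoxuk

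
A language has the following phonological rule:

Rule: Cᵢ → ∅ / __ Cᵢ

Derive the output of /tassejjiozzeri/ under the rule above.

/ss/ is a geminate; the first /s/ deletes.
/jj/ is a geminate; the first /j/ deletes.
/zz/ is a geminate; the first /z/ deletes.
The other instances of /t/, /s/, /j/, /z/, /r/ do not occur in the required environment and remain unchanged.
Surface form: [tasejiozeri].

tasejiozeri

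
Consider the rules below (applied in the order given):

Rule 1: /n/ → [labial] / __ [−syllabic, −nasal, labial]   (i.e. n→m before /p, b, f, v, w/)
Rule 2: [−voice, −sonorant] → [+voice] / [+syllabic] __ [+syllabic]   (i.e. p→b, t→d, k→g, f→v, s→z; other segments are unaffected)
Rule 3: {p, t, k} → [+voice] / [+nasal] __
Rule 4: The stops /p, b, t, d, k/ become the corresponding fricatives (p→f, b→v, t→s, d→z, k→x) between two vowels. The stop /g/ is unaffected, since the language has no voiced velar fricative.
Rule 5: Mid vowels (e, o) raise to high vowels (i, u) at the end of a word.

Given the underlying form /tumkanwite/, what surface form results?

tumgamwizi

Rule 1 (nasal place assimilation): /n/ precedes the labial consonant /w/, so it assimilates in place to [m]. /tumkanwite/ → tumkamwite.
Rule 2 (intervocalic voicing): /t/ is a voiceless obstruent between vowels /i/ and /e/, so it voices to [d]. /tumkamwite/ → tumkamwide.
Rule 3 (post-nasal voicing): /k/ is a voiceless stop immediately after the nasal /m/, so it voices to [g]. /tumkamwide/ → tumgamwide.
Rule 4 (intervocalic spirantization): /d/ is a stop between vowels /i/ and /e/, so it spirantizes to the fricative [z]. /tumgamwide/ → tumgamwize.
Rule 5 (final vowel raising): /e/ is a mid vowel in word-final position, so it raises to [i]. /tumgamwize/ → tumgamwizi.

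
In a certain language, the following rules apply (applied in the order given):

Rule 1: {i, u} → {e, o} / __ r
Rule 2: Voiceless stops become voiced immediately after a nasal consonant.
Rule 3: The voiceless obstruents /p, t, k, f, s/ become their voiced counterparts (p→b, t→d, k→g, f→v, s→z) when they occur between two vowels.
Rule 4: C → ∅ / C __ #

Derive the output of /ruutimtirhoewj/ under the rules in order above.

ruudimderhoew

Rule 1 (pre-rhotic lowering): /i/ is a high vowel immediately before /r/, so it lowers to [e]. /ruutimtirhoewj/ → ruutimterhoewj.
Rule 2 (post-nasal voicing): /t/ is a voiceless stop immediately after the nasal /m/, so it voices to [d]. /ruutimterhoewj/ → ruutimderhoewj.
Rule 3 (intervocalic voicing): /t/ is a voiceless obstruent between vowels /u/ and /i/, so it voices to [d]. /ruutimderhoewj/ → ruudimderhoewj.
Rule 4 (final cluster simplification): /j/ is the second consonant of a word-final cluster /wj/, so it deletes. /ruudimderhoewj/ → ruudimderhoew.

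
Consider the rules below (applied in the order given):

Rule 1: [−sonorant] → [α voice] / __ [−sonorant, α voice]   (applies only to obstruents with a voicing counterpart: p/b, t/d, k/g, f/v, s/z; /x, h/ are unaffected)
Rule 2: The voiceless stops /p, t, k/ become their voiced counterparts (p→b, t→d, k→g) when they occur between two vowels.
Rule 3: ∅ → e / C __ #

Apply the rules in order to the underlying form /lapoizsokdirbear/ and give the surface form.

laboissogdirbeare

Rule 1 (regressive voicing assimilation): /z/ precedes the voiceless obstruent /s/, so it devoices to [s] by assimilation. /k/ precedes the voiced obstruent /d/, so it voices to [g] by assimilation. /lapoizsokdirbear/ → lapoissogdirbear.
Rule 2 (intervocalic voicing): /p/ is a voiceless stop between vowels /a/ and /o/, so it voices to [b]. /lapoissogdirbear/ → laboissogdirbear.
Rule 3 (final e-epenthesis): the form ends in the consonant /r/, so [e] is inserted word-finally. /laboissogdirbear/ → laboissogdirbeare.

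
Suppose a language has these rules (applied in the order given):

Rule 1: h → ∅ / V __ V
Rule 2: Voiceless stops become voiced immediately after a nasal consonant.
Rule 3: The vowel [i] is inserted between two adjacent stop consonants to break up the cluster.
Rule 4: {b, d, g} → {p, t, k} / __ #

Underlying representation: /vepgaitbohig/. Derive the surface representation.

Rule 1 (intervocalic h-deletion): /h/ occurs between vowels /o/ and /i/, so it deletes. /vepgaitbohig/ → vepgaitboig.
Rule 2 (post-nasal voicing): no segment meets the environment; /vepgaitboig/ is unchanged.
Rule 3 (stop-cluster i-epenthesis): /p/ and /g/ form a stop–stop cluster, so [i] is inserted between them. /t/ and /b/ form a stop–stop cluster, so [i] is inserted between them. /vepgaitboig/ → vepigaitiboig.
Rule 4 (final devoicing): /g/ is a voiced stop in word-final position, so it devoices to [k]. /vepigaitiboig/ → vepigaitiboik.

vepigaitiboik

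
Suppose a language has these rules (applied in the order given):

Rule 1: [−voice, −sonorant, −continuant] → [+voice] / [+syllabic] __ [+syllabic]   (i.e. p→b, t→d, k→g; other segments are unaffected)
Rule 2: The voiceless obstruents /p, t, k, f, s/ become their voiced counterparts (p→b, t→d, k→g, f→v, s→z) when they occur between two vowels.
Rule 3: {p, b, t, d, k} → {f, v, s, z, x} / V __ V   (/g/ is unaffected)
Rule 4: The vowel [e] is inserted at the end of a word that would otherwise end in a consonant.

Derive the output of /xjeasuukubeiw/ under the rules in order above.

Rule 1 (intervocalic voicing): /k/ is a voiceless stop between vowels /u/ and /u/, so it voices to [g]. /xjeasuukubeiw/ → xjeasuugubeiw.
Rule 2 (intervocalic voicing): /s/ is a voiceless obstruent between vowels /a/ and /u/, so it voices to [z]. /xjeasuugubeiw/ → xjeazuugubeiw.
Rule 3 (intervocalic spirantization): /b/ is a stop between vowels /u/ and /e/, so it spirantizes to the fricative [v]. /xjeazuugubeiw/ → xjeazuuguveiw.
Rule 4 (final e-epenthesis): the form ends in the consonant /w/, so [e] is inserted word-finally. /xjeazuuguveiw/ → xjeazuuguveiwe.

xjeazuuguveiwe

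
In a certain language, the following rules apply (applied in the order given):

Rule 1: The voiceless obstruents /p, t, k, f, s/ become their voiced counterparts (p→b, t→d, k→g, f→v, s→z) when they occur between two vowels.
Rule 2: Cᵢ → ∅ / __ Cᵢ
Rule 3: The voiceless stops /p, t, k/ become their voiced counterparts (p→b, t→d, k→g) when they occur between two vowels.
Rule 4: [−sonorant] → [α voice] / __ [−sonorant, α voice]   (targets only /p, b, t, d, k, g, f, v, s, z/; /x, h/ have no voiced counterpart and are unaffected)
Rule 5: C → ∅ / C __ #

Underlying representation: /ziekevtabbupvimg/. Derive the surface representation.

Rule 1 (intervocalic voicing): /k/ is a voiceless obstruent between vowels /e/ and /e/, so it voices to [g]. /ziekevtabbupvimg/ → ziegevtabbupvimg.
Rule 2 (degemination): /bb/ is a geminate; the first /b/ deletes. /ziegevtabbupvimg/ → ziegevtabupvimg.
Rule 3 (intervocalic voicing): no segment meets the environment; /ziegevtabupvimg/ is unchanged.
Rule 4 (regressive voicing assimilation): /v/ precedes the voiceless obstruent /t/, so it devoices to [f] by assimilation. /p/ precedes the voiced obstruent /v/, so it voices to [b] by assimilation. /ziegevtabupvimg/ → ziegeftabubvimg.
Rule 5 (final cluster simplification): /g/ is the second consonant of a word-final cluster /mg/, so it deletes. /ziegeftabubvimg/ → ziegeftabubvim.

ziegeftabubvim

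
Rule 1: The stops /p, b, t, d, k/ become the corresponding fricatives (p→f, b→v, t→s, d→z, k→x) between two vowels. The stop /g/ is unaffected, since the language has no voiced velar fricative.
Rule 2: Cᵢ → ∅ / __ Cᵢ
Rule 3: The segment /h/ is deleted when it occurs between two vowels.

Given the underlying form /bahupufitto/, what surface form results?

Rule 1 (intervocalic spirantization): /p/ is a stop between vowels /u/ and /u/, so it spirantizes to the fricative [f]. /bahupufitto/ → bahufufitto.
Rule 2 (degemination): /tt/ is a geminate; the first /t/ deletes. /bahufufitto/ → bahufufito.
Rule 3 (intervocalic h-deletion): /h/ occurs between vowels /a/ and /u/, so it deletes. /bahufufito/ → baufufito.

baufufito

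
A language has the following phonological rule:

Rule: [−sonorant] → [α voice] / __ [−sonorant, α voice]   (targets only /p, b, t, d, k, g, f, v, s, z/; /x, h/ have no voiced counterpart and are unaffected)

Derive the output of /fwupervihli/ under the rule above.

fwupervihli

No segment of /fwupervihli/ meets the structural description of the rule, so the form surfaces unchanged.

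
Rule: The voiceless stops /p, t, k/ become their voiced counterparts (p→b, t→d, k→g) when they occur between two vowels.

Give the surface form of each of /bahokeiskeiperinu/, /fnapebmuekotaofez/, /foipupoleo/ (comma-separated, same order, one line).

bahogeiskeiberinu, fnabebmuegodaofez, foibuboleo

/bahokeiskeiperinu/: /k/ is a voiceless stop between vowels /o/ and /e/, so it voices to [g]. /p/ is a voiceless stop between vowels /i/ and /e/, so it voices to [b]. → [bahogeiskeiberinu].
/fnapebmuekotaofez/: /p/ is a voiceless stop between vowels /a/ and /e/, so it voices to [b]. /k/ is a voiceless stop between vowels /e/ and /o/, so it voices to [g]. /t/ is a voiceless stop between vowels /o/ and /a/, so it voices to [d]. → [fnabebmuegodaofez].
/foipupoleo/: /p/ is a voiceless stop between vowels /i/ and /u/, so it voices to [b]. /p/ is a voiceless stop between vowels /u/ and /o/, so it voices to [b]. → [foibuboleo].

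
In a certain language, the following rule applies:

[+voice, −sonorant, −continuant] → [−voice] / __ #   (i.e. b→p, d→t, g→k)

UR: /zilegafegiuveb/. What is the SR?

zilegafegiuvep

/b/ is a voiced stop in word-final position, so it devoices to [p].
The other instances of /g/ do not occur in the required environment and remain unchanged.
Surface form: [zilegafegiuvep].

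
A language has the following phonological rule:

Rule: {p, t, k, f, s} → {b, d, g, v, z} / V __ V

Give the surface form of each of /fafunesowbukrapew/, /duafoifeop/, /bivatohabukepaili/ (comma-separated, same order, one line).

/fafunesowbukrapew/: /f/ is a voiceless obstruent between vowels /a/ and /u/, so it voices to [v]. /s/ is a voiceless obstruent between vowels /e/ and /o/, so it voices to [z]. /p/ is a voiceless obstruent between vowels /a/ and /e/, so it voices to [b]. → [favunezowbukrabew].
/duafoifeop/: /f/ is a voiceless obstruent between vowels /a/ and /o/, so it voices to [v]. /f/ is a voiceless obstruent between vowels /i/ and /e/, so it voices to [v]. → [duavoiveop].
/bivatohabukepaili/: /t/ is a voiceless obstruent between vowels /a/ and /o/, so it voices to [d]. /k/ is a voiceless obstruent between vowels /u/ and /e/, so it voices to [g]. /p/ is a voiceless obstruent between vowels /e/ and /a/, so it voices to [b]. → [bivadohabugebaili].

favunezowbukrabew, duavoiveop, bivadohabugebaili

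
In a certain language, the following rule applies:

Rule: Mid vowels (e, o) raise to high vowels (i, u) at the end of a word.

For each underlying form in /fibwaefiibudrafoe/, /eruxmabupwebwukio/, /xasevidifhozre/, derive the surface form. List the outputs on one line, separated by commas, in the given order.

/fibwaefiibudrafoe/: /e/ is a mid vowel in word-final position, so it raises to [i]. → [fibwaefiibudrafoi].
/eruxmabupwebwukio/: /o/ is a mid vowel in word-final position, so it raises to [u]. → [eruxmabupwebwukiu].
/xasevidifhozre/: /e/ is a mid vowel in word-final position, so it raises to [i]. → [xasevidifhozri].

fibwaefiibudrafoi, eruxmabupwebwukiu, xasevidifhozri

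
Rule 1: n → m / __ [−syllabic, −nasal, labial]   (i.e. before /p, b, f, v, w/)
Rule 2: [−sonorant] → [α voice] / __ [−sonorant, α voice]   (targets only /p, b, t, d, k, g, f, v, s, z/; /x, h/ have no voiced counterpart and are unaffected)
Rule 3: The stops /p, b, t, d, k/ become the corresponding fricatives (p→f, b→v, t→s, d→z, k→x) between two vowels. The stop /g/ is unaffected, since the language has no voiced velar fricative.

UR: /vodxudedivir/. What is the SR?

votxuzezivir

Rule 1 (nasal place assimilation): no segment meets the environment; /vodxudedivir/ is unchanged.
Rule 2 (regressive voicing assimilation): /d/ precedes the voiceless obstruent /x/, so it devoices to [t] by assimilation. /vodxudedivir/ → votxudedivir.
Rule 3 (intervocalic spirantization): /d/ is a stop between vowels /u/ and /e/, so it spirantizes to the fricative [z]. /d/ is a stop between vowels /e/ and /i/, so it spirantizes to the fricative [z]. /votxudedivir/ → votxuzezivir.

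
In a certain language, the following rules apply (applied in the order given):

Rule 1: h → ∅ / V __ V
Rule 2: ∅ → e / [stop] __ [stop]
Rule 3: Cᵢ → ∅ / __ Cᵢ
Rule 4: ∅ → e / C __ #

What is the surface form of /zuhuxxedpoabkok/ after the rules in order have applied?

Rule 1 (intervocalic h-deletion): /h/ occurs between vowels /u/ and /u/, so it deletes. /zuhuxxedpoabkok/ → zuuxxedpoabkok.
Rule 2 (stop-cluster e-epenthesis): /d/ and /p/ form a stop–stop cluster, so [e] is inserted between them. /b/ and /k/ form a stop–stop cluster, so [e] is inserted between them. /zuuxxedpoabkok/ → zuuxxedepoabekok.
Rule 3 (degemination): /xx/ is a geminate; the first /x/ deletes. /zuuxxedepoabekok/ → zuuxedepoabekok.
Rule 4 (final e-epenthesis): the form ends in the consonant /k/, so [e] is inserted word-finally. /zuuxedepoabekok/ → zuuxedepoabekoke.

zuuxedepoabekoke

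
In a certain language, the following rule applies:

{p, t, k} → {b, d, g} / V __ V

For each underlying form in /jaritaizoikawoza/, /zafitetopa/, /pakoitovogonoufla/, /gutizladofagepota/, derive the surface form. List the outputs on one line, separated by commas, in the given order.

/jaritaizoikawoza/: /t/ is a voiceless stop between vowels /i/ and /a/, so it voices to [d]. /k/ is a voiceless stop between vowels /i/ and /a/, so it voices to [g]. → [jaridaizoigawoza].
/zafitetopa/: /t/ is a voiceless stop between vowels /i/ and /e/, so it voices to [d]. /t/ is a voiceless stop between vowels /e/ and /o/, so it voices to [d]. /p/ is a voiceless stop between vowels /o/ and /a/, so it voices to [b]. → [zafidedoba].
/pakoitovogonoufla/: /k/ is a voiceless stop between vowels /a/ and /o/, so it voices to [g]. /t/ is a voiceless stop between vowels /i/ and /o/, so it voices to [d]. → [pagoidovogonoufla].
/gutizladofagepota/: /t/ is a voiceless stop between vowels /u/ and /i/, so it voices to [d]. /p/ is a voiceless stop between vowels /e/ and /o/, so it voices to [b]. /t/ is a voiceless stop between vowels /o/ and /a/, so it voices to [d]. → [gudizladofageboda].

jaridaizoigawoza, zafidedoba, pagoidovogonoufla, gudizladofageboda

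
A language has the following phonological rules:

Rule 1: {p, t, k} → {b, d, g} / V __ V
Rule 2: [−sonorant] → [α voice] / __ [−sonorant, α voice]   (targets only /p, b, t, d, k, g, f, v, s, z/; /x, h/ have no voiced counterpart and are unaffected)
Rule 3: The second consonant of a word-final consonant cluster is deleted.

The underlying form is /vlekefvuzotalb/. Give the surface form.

Rule 1 (intervocalic voicing): /k/ is a voiceless stop between vowels /e/ and /e/, so it voices to [g]. /t/ is a voiceless stop between vowels /o/ and /a/, so it voices to [d]. /vlekefvuzotalb/ → vlegefvuzodalb.
Rule 2 (regressive voicing assimilation): /f/ precedes the voiced obstruent /v/, so it voices to [v] by assimilation. /vlegefvuzodalb/ → vlegevvuzodalb.
Rule 3 (final cluster simplification): /b/ is the second consonant of a word-final cluster /lb/, so it deletes. /vlegevvuzodalb/ → vlegevvuzodal.

vlegevvuzodal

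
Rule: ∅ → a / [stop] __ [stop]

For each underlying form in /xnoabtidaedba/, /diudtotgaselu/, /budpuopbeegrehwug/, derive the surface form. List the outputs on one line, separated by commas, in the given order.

xnoabatidaedaba, diudatotagaselu, budapuopabeegrehwug

/xnoabtidaedba/: /b/ and /t/ form a stop–stop cluster, so [a] is inserted between them. /d/ and /b/ form a stop–stop cluster, so [a] is inserted between them. → [xnoabatidaedaba].
/diudtotgaselu/: /d/ and /t/ form a stop–stop cluster, so [a] is inserted between them. /t/ and /g/ form a stop–stop cluster, so [a] is inserted between them. → [diudatotagaselu].
/budpuopbeegrehwug/: /d/ and /p/ form a stop–stop cluster, so [a] is inserted between them. /p/ and /b/ form a stop–stop cluster, so [a] is inserted between them. → [budapuopabeegrehwug].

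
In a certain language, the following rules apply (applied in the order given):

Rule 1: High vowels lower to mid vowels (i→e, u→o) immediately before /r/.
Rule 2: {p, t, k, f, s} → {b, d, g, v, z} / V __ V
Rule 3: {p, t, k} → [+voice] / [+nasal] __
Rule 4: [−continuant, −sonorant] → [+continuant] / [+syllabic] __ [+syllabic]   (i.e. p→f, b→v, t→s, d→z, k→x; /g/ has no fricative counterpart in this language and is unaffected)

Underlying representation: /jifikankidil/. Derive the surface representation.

Rule 1 (pre-rhotic lowering): no segment meets the environment; /jifikankidil/ is unchanged.
Rule 2 (intervocalic voicing): /f/ is a voiceless obstruent between vowels /i/ and /i/, so it voices to [v]. /k/ is a voiceless obstruent between vowels /i/ and /a/, so it voices to [g]. /jifikankidil/ → jivigankidil.
Rule 3 (post-nasal voicing): /k/ is a voiceless stop immediately after the nasal /n/, so it voices to [g]. /jivigankidil/ → jivigangidil.
Rule 4 (intervocalic spirantization): /d/ is a stop between vowels /i/ and /i/, so it spirantizes to the fricative [z]. /jivigangidil/ → jivigangizil.

jivigangizil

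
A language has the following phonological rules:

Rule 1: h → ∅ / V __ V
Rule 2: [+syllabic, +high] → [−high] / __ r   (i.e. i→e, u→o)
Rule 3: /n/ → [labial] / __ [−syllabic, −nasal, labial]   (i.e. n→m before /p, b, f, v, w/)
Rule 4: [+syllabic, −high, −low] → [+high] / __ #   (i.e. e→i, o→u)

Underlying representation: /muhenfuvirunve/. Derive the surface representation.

Rule 1 (intervocalic h-deletion): /h/ occurs between vowels /u/ and /e/, so it deletes. /muhenfuvirunve/ → muenfuvirunve.
Rule 2 (pre-rhotic lowering): /i/ is a high vowel immediately before /r/, so it lowers to [e]. /muenfuvirunve/ → muenfuverunve.
Rule 3 (nasal place assimilation): /n/ precedes the labial consonant /f/, so it assimilates in place to [m]. /n/ precedes the labial consonant /v/, so it assimilates in place to [m]. /muenfuverunve/ → muemfuverumve.
Rule 4 (final vowel raising): /e/ is a mid vowel in word-final position, so it raises to [i]. /muemfuverumve/ → muemfuverumvi.

muemfuverumvi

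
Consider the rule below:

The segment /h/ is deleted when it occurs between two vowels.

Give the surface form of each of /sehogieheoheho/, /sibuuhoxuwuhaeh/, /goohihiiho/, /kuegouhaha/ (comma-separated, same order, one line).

/sehogieheoheho/: /h/ occurs between vowels /e/ and /o/, so it deletes. /h/ occurs between vowels /e/ and /e/, so it deletes. /h/ occurs between vowels /o/ and /e/, so it deletes. /h/ occurs between vowels /e/ and /o/, so it deletes. → [seogieeoeo].
/sibuuhoxuwuhaeh/: /h/ occurs between vowels /u/ and /o/, so it deletes. /h/ occurs between vowels /u/ and /a/, so it deletes. → [sibuuoxuwuaeh].
/goohihiiho/: /h/ occurs between vowels /o/ and /i/, so it deletes. /h/ occurs between vowels /i/ and /i/, so it deletes. /h/ occurs between vowels /i/ and /o/, so it deletes. → [gooiiio].
/kuegouhaha/: /h/ occurs between vowels /u/ and /a/, so it deletes. /h/ occurs between vowels /a/ and /a/, so it deletes. → [kuegouaa].

seogieeoeo, sibuuoxuwuaeh, gooiiio, kuegouaa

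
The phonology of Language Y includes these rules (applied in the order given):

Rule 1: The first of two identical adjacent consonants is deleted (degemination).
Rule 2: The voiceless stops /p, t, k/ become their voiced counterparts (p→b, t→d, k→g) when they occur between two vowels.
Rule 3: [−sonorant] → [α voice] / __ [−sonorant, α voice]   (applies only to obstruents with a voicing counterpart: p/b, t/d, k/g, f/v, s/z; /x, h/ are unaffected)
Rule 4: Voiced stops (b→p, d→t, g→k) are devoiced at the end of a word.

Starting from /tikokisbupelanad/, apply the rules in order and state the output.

tigogizbubelanat

Rule 1 (degemination): no segment meets the environment; /tikokisbupelanad/ is unchanged.
Rule 2 (intervocalic voicing): /k/ is a voiceless stop between vowels /i/ and /o/, so it voices to [g]. /k/ is a voiceless stop between vowels /o/ and /i/, so it voices to [g]. /p/ is a voiceless stop between vowels /u/ and /e/, so it voices to [b]. /tikokisbupelanad/ → tigogisbubelanad.
Rule 3 (regressive voicing assimilation): /s/ precedes the voiced obstruent /b/, so it voices to [z] by assimilation. /tigogisbubelanad/ → tigogizbubelanad.
Rule 4 (final devoicing): /d/ is a voiced stop in word-final position, so it devoices to [t]. /tigogizbubelanad/ → tigogizbubelanat.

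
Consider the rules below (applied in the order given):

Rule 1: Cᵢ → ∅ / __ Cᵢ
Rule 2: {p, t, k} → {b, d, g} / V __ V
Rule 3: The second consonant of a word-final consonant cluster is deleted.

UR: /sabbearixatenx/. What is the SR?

Rule 1 (degemination): /bb/ is a geminate; the first /b/ deletes. /sabbearixatenx/ → sabearixatenx.
Rule 2 (intervocalic voicing): /t/ is a voiceless stop between vowels /a/ and /e/, so it voices to [d]. /sabearixatenx/ → sabearixadenx.
Rule 3 (final cluster simplification): /x/ is the second consonant of a word-final cluster /nx/, so it deletes. /sabearixadenx/ → sabearixaden.

sabearixaden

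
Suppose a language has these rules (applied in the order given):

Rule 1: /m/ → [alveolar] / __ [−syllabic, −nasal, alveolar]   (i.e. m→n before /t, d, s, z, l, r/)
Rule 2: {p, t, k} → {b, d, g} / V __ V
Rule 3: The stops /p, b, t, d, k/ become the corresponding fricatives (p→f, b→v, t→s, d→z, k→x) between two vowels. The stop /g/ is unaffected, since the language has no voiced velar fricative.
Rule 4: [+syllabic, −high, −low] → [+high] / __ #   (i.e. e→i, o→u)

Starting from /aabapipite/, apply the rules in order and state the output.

aavavivizi

Rule 1 (nasal place assimilation): no segment meets the environment; /aabapipite/ is unchanged.
Rule 2 (intervocalic voicing): /p/ is a voiceless stop between vowels /a/ and /i/, so it voices to [b]. /p/ is a voiceless stop between vowels /i/ and /i/, so it voices to [b]. /t/ is a voiceless stop between vowels /i/ and /e/, so it voices to [d]. /aabapipite/ → aababibide.
Rule 3 (intervocalic spirantization): /b/ is a stop between vowels /a/ and /a/, so it spirantizes to the fricative [v]. /b/ is a stop between vowels /a/ and /i/, so it spirantizes to the fricative [v]. /b/ is a stop between vowels /i/ and /i/, so it spirantizes to the fricative [v]. /d/ is a stop between vowels /i/ and /e/, so it spirantizes to the fricative [z]. /aababibide/ → aavavivize.
Rule 4 (final vowel raising): /e/ is a mid vowel in word-final position, so it raises to [i]. /aavavivize/ → aavavivizi.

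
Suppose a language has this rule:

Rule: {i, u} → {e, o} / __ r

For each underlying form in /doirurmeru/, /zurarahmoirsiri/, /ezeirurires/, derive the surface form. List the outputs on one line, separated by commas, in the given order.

/doirurmeru/: /i/ is a high vowel immediately before /r/, so it lowers to [e]. /u/ is a high vowel immediately before /r/, so it lowers to [o]. → [doerormeru].
/zurarahmoirsiri/: /u/ is a high vowel immediately before /r/, so it lowers to [o]. /i/ is a high vowel immediately before /r/, so it lowers to [e]. /i/ is a high vowel immediately before /r/, so it lowers to [e]. → [zorarahmoerseri].
/ezeirurires/: /i/ is a high vowel immediately before /r/, so it lowers to [e]. /u/ is a high vowel immediately before /r/, so it lowers to [o]. /i/ is a high vowel immediately before /r/, so it lowers to [e]. → [ezeeroreres].

doerormeru, zorarahmoerseri, ezeeroreres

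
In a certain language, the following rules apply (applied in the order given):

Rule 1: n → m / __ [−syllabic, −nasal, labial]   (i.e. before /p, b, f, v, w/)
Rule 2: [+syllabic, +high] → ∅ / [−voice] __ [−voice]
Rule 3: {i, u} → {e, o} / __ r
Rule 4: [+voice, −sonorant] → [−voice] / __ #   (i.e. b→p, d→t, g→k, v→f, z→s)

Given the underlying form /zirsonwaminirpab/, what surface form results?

Rule 1 (nasal place assimilation): /n/ precedes the labial consonant /w/, so it assimilates in place to [m]. /zirsonwaminirpab/ → zirsomwaminirpab.
Rule 2 (high vowel syncope): no segment meets the environment; /zirsomwaminirpab/ is unchanged.
Rule 3 (pre-rhotic lowering): /i/ is a high vowel immediately before /r/, so it lowers to [e]. /i/ is a high vowel immediately before /r/, so it lowers to [e]. /zirsomwaminirpab/ → zersomwaminerpab.
Rule 4 (final devoicing): /b/ is a voiced obstruent in word-final position, so it devoices to [p]. /zersomwaminerpab/ → zersomwaminerpap.

zersomwaminerpap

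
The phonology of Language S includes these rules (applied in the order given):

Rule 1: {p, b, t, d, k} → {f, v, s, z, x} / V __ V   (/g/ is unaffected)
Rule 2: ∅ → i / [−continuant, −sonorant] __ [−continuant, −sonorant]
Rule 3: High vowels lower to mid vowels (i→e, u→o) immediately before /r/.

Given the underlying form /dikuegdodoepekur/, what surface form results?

Rule 1 (intervocalic spirantization): /k/ is a stop between vowels /i/ and /u/, so it spirantizes to the fricative [x]. /d/ is a stop between vowels /o/ and /o/, so it spirantizes to the fricative [z]. /p/ is a stop between vowels /e/ and /e/, so it spirantizes to the fricative [f]. /k/ is a stop between vowels /e/ and /u/, so it spirantizes to the fricative [x]. /dikuegdodoepekur/ → dixuegdozoefexur.
Rule 2 (stop-cluster i-epenthesis): /g/ and /d/ form a stop–stop cluster, so [i] is inserted between them. /dixuegdozoefexur/ → dixuegidozoefexur.
Rule 3 (pre-rhotic lowering): /u/ is a high vowel immediately before /r/, so it lowers to [o]. /dixuegidozoefexur/ → dixuegidozoefexor.

dixuegidozoefexor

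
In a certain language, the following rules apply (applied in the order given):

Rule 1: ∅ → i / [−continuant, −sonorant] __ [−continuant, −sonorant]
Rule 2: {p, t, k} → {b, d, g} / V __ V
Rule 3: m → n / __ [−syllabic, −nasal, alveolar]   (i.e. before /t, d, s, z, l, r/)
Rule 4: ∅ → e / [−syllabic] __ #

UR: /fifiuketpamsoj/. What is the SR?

fifiugedibansoje

Rule 1 (stop-cluster i-epenthesis): /t/ and /p/ form a stop–stop cluster, so [i] is inserted between them. /fifiuketpamsoj/ → fifiuketipamsoj.
Rule 2 (intervocalic voicing): /k/ is a voiceless stop between vowels /u/ and /e/, so it voices to [g]. /t/ is a voiceless stop between vowels /e/ and /i/, so it voices to [d]. /p/ is a voiceless stop between vowels /i/ and /a/, so it voices to [b]. /fifiuketipamsoj/ → fifiugedibamsoj.
Rule 3 (nasal place assimilation): /m/ precedes the alveolar consonant /s/, so it assimilates in place to [n]. /fifiugedibamsoj/ → fifiugedibansoj.
Rule 4 (final e-epenthesis): the form ends in the consonant /j/, so [e] is inserted word-finally. /fifiugedibansoj/ → fifiugedibansoje.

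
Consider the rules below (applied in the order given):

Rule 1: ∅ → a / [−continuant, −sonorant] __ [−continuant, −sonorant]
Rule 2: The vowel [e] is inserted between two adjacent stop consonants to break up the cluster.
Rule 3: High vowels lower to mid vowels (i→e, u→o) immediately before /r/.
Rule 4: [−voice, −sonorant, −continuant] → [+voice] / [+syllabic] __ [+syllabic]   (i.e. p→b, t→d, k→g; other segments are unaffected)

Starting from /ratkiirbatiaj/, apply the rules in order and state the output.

Rule 1 (stop-cluster a-epenthesis): /t/ and /k/ form a stop–stop cluster, so [a] is inserted between them. /ratkiirbatiaj/ → ratakiirbatiaj.
Rule 2 (stop-cluster e-epenthesis): no segment meets the environment; /ratakiirbatiaj/ is unchanged.
Rule 3 (pre-rhotic lowering): /i/ is a high vowel immediately before /r/, so it lowers to [e]. /ratakiirbatiaj/ → ratakierbatiaj.
Rule 4 (intervocalic voicing): /t/ is a voiceless stop between vowels /a/ and /a/, so it voices to [d]. /k/ is a voiceless stop between vowels /a/ and /i/, so it voices to [g]. /t/ is a voiceless stop between vowels /a/ and /i/, so it voices to [d]. /ratakierbatiaj/ → radagierbadiaj.

radagierbadiaj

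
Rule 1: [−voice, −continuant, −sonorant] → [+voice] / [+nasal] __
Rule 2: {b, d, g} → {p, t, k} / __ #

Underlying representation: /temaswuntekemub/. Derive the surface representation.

Rule 1 (post-nasal voicing): /t/ is a voiceless stop immediately after the nasal /n/, so it voices to [d]. /temaswuntekemub/ → temaswundekemub.
Rule 2 (final devoicing): /b/ is a voiced stop in word-final position, so it devoices to [p]. /temaswundekemub/ → temaswundekemup.

temaswundekemup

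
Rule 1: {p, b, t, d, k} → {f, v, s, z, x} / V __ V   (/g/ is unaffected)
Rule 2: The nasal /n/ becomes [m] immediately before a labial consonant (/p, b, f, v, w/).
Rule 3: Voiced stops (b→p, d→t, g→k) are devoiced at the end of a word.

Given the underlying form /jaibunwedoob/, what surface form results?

Rule 1 (intervocalic spirantization): /b/ is a stop between vowels /i/ and /u/, so it spirantizes to the fricative [v]. /d/ is a stop between vowels /e/ and /o/, so it spirantizes to the fricative [z]. /jaibunwedoob/ → jaivunwezoob.
Rule 2 (nasal place assimilation): /n/ precedes the labial consonant /w/, so it assimilates in place to [m]. /jaivunwezoob/ → jaivumwezoob.
Rule 3 (final devoicing): /b/ is a voiced stop in word-final position, so it devoices to [p]. /jaivumwezoob/ → jaivumwezoop.

jaivumwezoop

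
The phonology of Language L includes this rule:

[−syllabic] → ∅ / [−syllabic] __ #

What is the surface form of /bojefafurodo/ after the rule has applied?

No segment of /bojefafurodo/ meets the structural description of the rule, so the form surfaces unchanged.

bojefafurodo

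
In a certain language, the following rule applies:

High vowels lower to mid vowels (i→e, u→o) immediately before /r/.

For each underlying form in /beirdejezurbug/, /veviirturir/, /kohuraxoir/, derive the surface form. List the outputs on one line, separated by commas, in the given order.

/beirdejezurbug/: /i/ is a high vowel immediately before /r/, so it lowers to [e]. /u/ is a high vowel immediately before /r/, so it lowers to [o]. → [beerdejezorbug].
/veviirturir/: /i/ is a high vowel immediately before /r/, so it lowers to [e]. /u/ is a high vowel immediately before /r/, so it lowers to [o]. /i/ is a high vowel immediately before /r/, so it lowers to [e]. → [veviertorer].
/kohuraxoir/: /u/ is a high vowel immediately before /r/, so it lowers to [o]. /i/ is a high vowel immediately before /r/, so it lowers to [e]. → [kohoraxoer].

beerdejezorbug, veviertorer, kohoraxoer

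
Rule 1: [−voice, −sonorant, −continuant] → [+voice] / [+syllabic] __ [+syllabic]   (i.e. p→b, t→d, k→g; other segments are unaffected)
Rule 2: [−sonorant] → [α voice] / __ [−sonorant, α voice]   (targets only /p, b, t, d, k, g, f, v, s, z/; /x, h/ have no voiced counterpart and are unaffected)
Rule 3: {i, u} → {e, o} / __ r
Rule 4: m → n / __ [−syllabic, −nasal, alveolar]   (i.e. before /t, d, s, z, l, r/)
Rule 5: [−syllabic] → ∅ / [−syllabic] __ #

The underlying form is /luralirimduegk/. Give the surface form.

Rule 1 (intervocalic voicing): no segment meets the environment; /luralirimduegk/ is unchanged.
Rule 2 (regressive voicing assimilation): /g/ precedes the voiceless obstruent /k/, so it devoices to [k] by assimilation. /luralirimduegk/ → luralirimduekk.
Rule 3 (pre-rhotic lowering): /u/ is a high vowel immediately before /r/, so it lowers to [o]. /i/ is a high vowel immediately before /r/, so it lowers to [e]. /luralirimduekk/ → loralerimduekk.
Rule 4 (nasal place assimilation): /m/ precedes the alveolar consonant /d/, so it assimilates in place to [n]. /loralerimduekk/ → loralerinduekk.
Rule 5 (final cluster simplification): /k/ is the second consonant of a word-final cluster /kk/, so it deletes. /loralerinduekk/ → loralerinduek.

loralerinduek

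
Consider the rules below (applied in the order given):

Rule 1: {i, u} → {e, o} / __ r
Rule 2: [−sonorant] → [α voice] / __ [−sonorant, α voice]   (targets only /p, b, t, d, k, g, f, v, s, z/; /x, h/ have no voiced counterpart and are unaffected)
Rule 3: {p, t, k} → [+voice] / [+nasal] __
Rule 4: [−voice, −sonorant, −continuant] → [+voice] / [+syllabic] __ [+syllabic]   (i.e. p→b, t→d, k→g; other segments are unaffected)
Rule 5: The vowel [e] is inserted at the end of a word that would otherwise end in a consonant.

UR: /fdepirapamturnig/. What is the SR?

Rule 1 (pre-rhotic lowering): /i/ is a high vowel immediately before /r/, so it lowers to [e]. /u/ is a high vowel immediately before /r/, so it lowers to [o]. /fdepirapamturnig/ → fdeperapamtornig.
Rule 2 (regressive voicing assimilation): /f/ precedes the voiced obstruent /d/, so it voices to [v] by assimilation. /fdeperapamtornig/ → vdeperapamtornig.
Rule 3 (post-nasal voicing): /t/ is a voiceless stop immediately after the nasal /m/, so it voices to [d]. /vdeperapamtornig/ → vdeperapamdornig.
Rule 4 (intervocalic voicing): /p/ is a voiceless stop between vowels /e/ and /e/, so it voices to [b]. /p/ is a voiceless stop between vowels /a/ and /a/, so it voices to [b]. /vdeperapamdornig/ → vdeberabamdornig.
Rule 5 (final e-epenthesis): the form ends in the consonant /g/, so [e] is inserted word-finally. /vdeberabamdornig/ → vdeberabamdornige.

vdeberabamdornige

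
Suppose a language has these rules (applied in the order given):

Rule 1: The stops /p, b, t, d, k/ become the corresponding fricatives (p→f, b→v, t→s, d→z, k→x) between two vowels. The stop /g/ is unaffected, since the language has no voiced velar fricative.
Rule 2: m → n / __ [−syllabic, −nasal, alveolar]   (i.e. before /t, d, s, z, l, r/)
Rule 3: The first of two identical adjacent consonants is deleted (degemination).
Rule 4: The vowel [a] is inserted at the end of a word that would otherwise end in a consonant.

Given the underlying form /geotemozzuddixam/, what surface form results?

Rule 1 (intervocalic spirantization): /t/ is a stop between vowels /o/ and /e/, so it spirantizes to the fricative [s]. /geotemozzuddixam/ → geosemozzuddixam.
Rule 2 (nasal place assimilation): no segment meets the environment; /geosemozzuddixam/ is unchanged.
Rule 3 (degemination): /zz/ is a geminate; the first /z/ deletes. /dd/ is a geminate; the first /d/ deletes. /geosemozzuddixam/ → geosemozudixam.
Rule 4 (final a-epenthesis): the form ends in the consonant /m/, so [a] is inserted word-finally. /geosemozudixam/ → geosemozudixama.

geosemozudixama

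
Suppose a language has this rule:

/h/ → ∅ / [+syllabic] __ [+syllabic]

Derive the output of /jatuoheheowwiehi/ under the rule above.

/h/ occurs between vowels /o/ and /e/, so it deletes.
/h/ occurs between vowels /e/ and /e/, so it deletes.
/h/ occurs between vowels /e/ and /i/, so it deletes.
Surface form: [jatuoeeowwiei].

jatuoeeowwiei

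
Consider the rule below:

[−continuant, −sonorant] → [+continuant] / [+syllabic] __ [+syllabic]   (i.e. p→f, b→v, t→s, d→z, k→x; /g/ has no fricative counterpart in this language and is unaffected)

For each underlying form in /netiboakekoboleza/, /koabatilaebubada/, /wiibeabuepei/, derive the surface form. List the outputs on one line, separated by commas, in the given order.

nesivoaxexovoleza, koavasilaevuvaza, wiiveavuefei

/netiboakekoboleza/: /t/ is a stop between vowels /e/ and /i/, so it spirantizes to the fricative [s]. /b/ is a stop between vowels /i/ and /o/, so it spirantizes to the fricative [v]. /k/ is a stop between vowels /a/ and /e/, so it spirantizes to the fricative [x]. /k/ is a stop between vowels /e/ and /o/, so it spirantizes to the fricative [x]. /b/ is a stop between vowels /o/ and /o/, so it spirantizes to the fricative [v]. → [nesivoaxexovoleza].
/koabatilaebubada/: /b/ is a stop between vowels /a/ and /a/, so it spirantizes to the fricative [v]. /t/ is a stop between vowels /a/ and /i/, so it spirantizes to the fricative [s]. /b/ is a stop between vowels /e/ and /u/, so it spirantizes to the fricative [v]. /b/ is a stop between vowels /u/ and /a/, so it spirantizes to the fricative [v]. /d/ is a stop between vowels /a/ and /a/, so it spirantizes to the fricative [z]. → [koavasilaevuvaza].
/wiibeabuepei/: /b/ is a stop between vowels /i/ and /e/, so it spirantizes to the fricative [v]. /b/ is a stop between vowels /a/ and /u/, so it spirantizes to the fricative [v]. /p/ is a stop between vowels /e/ and /e/, so it spirantizes to the fricative [f]. → [wiiveavuefei].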